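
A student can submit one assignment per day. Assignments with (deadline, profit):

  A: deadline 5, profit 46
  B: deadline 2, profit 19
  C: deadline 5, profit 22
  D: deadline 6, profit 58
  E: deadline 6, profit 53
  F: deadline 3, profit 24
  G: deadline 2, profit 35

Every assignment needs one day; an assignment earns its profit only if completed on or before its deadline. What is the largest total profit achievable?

Profit order: D=58 E=53 A=46 G=35 F=24 C=22 B=19
Assign: D→slot 6, E→slot 5, A→slot 4, G→slot 2, F→slot 3, C→slot 1, B skipped.
Slots: [1:C] [2:G] [3:F] [4:A] [5:E] [6:D]
Profit = 22 + 35 + 24 + 46 + 53 + 58 = 238

238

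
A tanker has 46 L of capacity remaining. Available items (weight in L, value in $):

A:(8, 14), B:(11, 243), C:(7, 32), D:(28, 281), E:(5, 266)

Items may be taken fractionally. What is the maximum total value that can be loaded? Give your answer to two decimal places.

799.14

Greedy by value/weight ratio, highest first.
Ratios (sorted): E 53.20, B 22.09, D 10.04, C 4.57, A 1.75
take E (5 @ 266); take B (11 @ 243); take D (28 @ 281); take 2/7 of C → 9.14. Capacity used 46/46.
Total value = 799.14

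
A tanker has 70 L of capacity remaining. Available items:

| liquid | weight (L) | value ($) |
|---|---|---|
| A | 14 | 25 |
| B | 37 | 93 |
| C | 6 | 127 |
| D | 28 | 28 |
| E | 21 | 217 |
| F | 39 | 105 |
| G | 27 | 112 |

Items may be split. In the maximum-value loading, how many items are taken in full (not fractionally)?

Sort by value per unit weight and fill in that order.
Ratios (sorted): C 21.17, E 10.33, G 4.15, F 2.69, B 2.51, A 1.79, D 1.00
take C (6 @ 127); take E (21 @ 217); take G (27 @ 112); take 16/39 of F → 43.08. Capacity used 70/70.
3 item(s) taken whole; one partial (take 16/39 of F).

3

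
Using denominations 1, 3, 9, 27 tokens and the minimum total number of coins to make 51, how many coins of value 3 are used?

2

Use the largest denomination that fits, subtract, and repeat.
51 − 1×27→24 − 2×9→6 − 2×3→0
Count of 3: 2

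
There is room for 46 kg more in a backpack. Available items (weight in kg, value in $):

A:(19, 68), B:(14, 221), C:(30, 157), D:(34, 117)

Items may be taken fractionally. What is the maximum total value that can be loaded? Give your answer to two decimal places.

Greedy by value/weight ratio, highest first.
Order: B (221/14=15.79) > C (157/30=5.23) > A (68/19=3.58) > D (117/34=3.44)
Fill: take B (14 @ 221) → take C (30 @ 157) → take 2/19 of A → 7.16; 46/46 used.
Total value = 385.16

385.16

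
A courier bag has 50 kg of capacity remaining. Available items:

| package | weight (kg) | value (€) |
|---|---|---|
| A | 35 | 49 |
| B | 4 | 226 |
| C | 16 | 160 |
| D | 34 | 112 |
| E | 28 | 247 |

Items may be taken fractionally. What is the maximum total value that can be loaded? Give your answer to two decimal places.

639.59

Sort by value per unit weight and fill in that order.
Order: B (226/4=56.50) > C (160/16=10.00) > E (247/28=8.82) > D (112/34=3.29) > A (49/35=1.40)
Fill: take B (4 @ 226) → take C (16 @ 160) → take E (28 @ 247) → take 2/34 of D → 6.59; 50/50 used.
Total value = 639.59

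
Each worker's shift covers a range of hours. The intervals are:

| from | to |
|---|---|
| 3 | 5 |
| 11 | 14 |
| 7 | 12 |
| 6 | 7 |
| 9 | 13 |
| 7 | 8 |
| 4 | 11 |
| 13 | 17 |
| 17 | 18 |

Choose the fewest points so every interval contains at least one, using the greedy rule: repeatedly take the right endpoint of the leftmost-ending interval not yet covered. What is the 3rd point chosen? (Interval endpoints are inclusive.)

By right end: [3,5]  [6,7]  [7,8]  [4,11]  [7,12]  [9,13]  [11,14]  [13,17]  [17,18]
[3,5] uncovered → point at 5; [6,7] uncovered → point at 7; [9,13] uncovered → point at 13; [17,18] uncovered → point at 18.
Points: 5, 7, 13, 18 (4 total).

13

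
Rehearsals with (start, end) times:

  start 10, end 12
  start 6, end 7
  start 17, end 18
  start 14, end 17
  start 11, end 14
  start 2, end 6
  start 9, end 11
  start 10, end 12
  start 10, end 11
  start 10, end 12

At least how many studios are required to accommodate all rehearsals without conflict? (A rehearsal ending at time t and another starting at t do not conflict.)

5

Events (time:±→running): 2:+→1 6:-→0 6:+→1 7:-→0 9:+→1 10:+→2 10:+→3 10:+→4 10:+→5 … peak 5.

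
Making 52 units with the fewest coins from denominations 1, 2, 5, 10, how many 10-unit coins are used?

Use the largest denomination that fits, subtract, and repeat.
52 = 5×10 + 1×2
Count of 10: 5

5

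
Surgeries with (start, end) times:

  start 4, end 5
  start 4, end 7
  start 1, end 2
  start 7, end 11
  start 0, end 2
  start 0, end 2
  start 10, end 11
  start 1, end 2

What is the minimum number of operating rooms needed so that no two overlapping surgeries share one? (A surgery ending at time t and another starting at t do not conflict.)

4

Count concurrent intervals with a sweep; the peak is the room count.
starts: [0, 0, 1, 1, 4, 4, 7, 10]
ends:   [2, 2, 2, 2, 5, 7, 11, 11]
s0→1 s0→2 s1→3 s1→4  — peak 4.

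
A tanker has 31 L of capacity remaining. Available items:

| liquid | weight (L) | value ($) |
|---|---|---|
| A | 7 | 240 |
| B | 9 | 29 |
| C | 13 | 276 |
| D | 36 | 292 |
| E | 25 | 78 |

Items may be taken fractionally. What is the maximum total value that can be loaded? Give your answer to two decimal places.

605.22

Greedy by value/weight ratio, highest first.
Order: A (240/7=34.29) > C (276/13=21.23) > D (292/36=8.11) > B (29/9=3.22) > E (78/25=3.12)
Fill: take A (7 @ 240) → take C (13 @ 276) → take 11/36 of D → 89.22; 31/31 used.
Total value = 605.22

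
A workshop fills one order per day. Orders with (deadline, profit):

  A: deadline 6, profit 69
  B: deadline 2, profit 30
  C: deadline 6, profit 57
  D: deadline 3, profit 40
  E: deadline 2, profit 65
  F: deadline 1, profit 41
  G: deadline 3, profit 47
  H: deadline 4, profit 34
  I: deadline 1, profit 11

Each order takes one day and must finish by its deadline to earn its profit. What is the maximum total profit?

Take jobs in profit order; each goes to the latest open slot no later than its deadline.
Profit order: A=69 E=65 C=57 G=47 F=41 D=40 H=34 B=30 I=11
Assign: A→slot 6, E→slot 2, C→slot 5, G→slot 3, F→slot 1, D skipped, H→slot 4, B skipped, I skipped.
Slots: [1:F] [2:E] [3:G] [4:H] [5:C] [6:A]
Profit = 41 + 65 + 47 + 34 + 57 + 69 = 313

313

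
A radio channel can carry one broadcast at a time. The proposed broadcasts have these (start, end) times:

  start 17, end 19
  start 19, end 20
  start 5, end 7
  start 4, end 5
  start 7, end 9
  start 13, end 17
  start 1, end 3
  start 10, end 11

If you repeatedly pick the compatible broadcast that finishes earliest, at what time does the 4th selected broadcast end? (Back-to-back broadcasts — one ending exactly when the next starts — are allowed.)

9

Sorted by end: (1,3)  (4,5)  (5,7)  (7,9)  (10,11)  (13,17)  (17,19)  (19,20)
take (1,3); take (4,5); take (5,7); take (7,9); take (10,11); take (13,17); take (17,19); take (19,20).
Selected: (1,3) (4,5) (5,7) (7,9) (10,11) (13,17) (17,19) (19,20)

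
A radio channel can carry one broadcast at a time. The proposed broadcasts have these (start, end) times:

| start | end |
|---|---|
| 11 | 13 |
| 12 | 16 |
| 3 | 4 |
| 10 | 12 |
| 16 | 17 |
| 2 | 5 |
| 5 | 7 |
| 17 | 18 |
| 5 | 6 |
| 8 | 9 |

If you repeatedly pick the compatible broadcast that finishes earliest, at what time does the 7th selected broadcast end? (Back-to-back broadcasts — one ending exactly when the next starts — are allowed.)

18

Greedy by earliest finish: after sorting by end time, pick each interval compatible with the last pick.
By end time: (3,4), (2,5), (5,6), (5,7), (8,9), (10,12), (11,13), (12,16), (16,17), (17,18).
Pick (3,4); next start ≥ 4 → (5,6); next start ≥ 6 → (8,9); next start ≥ 9 → (10,12); next start ≥ 12 → (12,16); next start ≥ 16 → (16,17); next start ≥ 17 → (17,18).
Selected: (3,4) (5,6) (8,9) (10,12) (12,16) (16,17) (17,18)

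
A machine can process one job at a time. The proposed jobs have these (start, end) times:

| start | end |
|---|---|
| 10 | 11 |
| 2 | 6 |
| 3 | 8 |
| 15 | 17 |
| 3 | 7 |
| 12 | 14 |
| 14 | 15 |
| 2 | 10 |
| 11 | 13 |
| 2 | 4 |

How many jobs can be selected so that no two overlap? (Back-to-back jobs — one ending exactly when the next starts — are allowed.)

By end time: (2,4), (2,6), (3,7), (3,8), (2,10), (10,11), (11,13), (12,14), (14,15), (15,17).
Pick (2,4); next start ≥ 4 → (10,11); next start ≥ 11 → (11,13); next start ≥ 13 → (14,15); next start ≥ 15 → (15,17).
Selected 5 jobs.

5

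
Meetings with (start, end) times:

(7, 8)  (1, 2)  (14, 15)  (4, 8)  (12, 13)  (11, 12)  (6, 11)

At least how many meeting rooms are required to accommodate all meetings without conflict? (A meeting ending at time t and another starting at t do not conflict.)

The answer is the maximum number of intervals overlapping at any instant.
starts: [1, 4, 6, 7, 11, 12, 14]
ends:   [2, 8, 8, 11, 12, 13, 15]
s1→1 e2→0 s4→1 s6→2 s7→3  — peak 3.

3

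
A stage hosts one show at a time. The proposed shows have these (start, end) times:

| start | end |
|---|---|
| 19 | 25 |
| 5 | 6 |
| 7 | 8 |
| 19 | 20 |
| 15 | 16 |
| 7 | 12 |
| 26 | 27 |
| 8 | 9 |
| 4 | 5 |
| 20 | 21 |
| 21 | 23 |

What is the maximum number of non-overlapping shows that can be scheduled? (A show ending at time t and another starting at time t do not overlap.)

9

By end time: (4,5), (5,6), (7,8), (8,9), (7,12), (15,16), (19,20), (20,21), (21,23), (19,25), (26,27).
Pick (4,5); next start ≥ 5 → (5,6); next start ≥ 6 → (7,8); next start ≥ 8 → (8,9); next start ≥ 9 → (15,16); next start ≥ 16 → (19,20); next start ≥ 20 → (20,21); next start ≥ 21 → (21,23); next start ≥ 23 → (26,27).
Selected 9 shows.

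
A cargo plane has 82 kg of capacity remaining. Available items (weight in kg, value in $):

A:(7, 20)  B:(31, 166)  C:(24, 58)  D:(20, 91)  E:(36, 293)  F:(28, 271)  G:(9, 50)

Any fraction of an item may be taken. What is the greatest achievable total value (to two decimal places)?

Ratios (sorted): F 9.68, E 8.14, G 5.56, B 5.35, D 4.55, A 2.86, C 2.42
take F (28 @ 271); take E (36 @ 293); take G (9 @ 50); take 9/31 of B → 48.19. Capacity used 82/82.
Total value = 662.19

662.19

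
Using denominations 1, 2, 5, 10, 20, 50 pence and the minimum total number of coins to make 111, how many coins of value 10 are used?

111 − 2×50→11 − 1×10→1 − 1×1→0
Count of 10: 1

1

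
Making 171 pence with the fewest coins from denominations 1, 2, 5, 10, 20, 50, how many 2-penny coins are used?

0

171 − 3×50→21 − 1×20→1 − 1×1→0
Count of 2: 0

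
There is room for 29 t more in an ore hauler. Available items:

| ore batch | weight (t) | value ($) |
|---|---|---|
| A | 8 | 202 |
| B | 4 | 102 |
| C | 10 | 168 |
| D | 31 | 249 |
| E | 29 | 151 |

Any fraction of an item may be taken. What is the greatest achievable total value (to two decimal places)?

Greedy by value/weight ratio, highest first.
Ratios (sorted): B 25.50, A 25.25, C 16.80, D 8.03, E 5.21
take B (4 @ 102); take A (8 @ 202); take C (10 @ 168); take 7/31 of D → 56.23. Capacity used 29/29.
Total value = 528.23

528.23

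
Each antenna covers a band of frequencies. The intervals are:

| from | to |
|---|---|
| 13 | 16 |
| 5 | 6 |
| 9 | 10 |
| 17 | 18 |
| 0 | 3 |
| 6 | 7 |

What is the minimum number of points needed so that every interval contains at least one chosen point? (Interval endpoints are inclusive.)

5

Sort by right endpoint; whenever an interval is uncovered, place a point at its right end.
Sorted: [0,3] [5,6] [6,7] [9,10] [13,16] [17,18]
{[0,3]} hit by 3; {[5,6],[6,7]} hit by 6; {[9,10]} hit by 10; {[13,16]} hit by 16; {[17,18]} hit by 18.
Points: 3, 6, 10, 16, 18 (5 total).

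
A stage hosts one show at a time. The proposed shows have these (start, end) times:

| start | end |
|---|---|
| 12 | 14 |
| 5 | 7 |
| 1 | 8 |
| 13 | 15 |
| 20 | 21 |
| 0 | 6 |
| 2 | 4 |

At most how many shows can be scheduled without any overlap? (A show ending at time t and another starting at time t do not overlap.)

By end time: (2,4), (0,6), (5,7), (1,8), (12,14), (13,15), (20,21).
Pick (2,4); next start ≥ 4 → (5,7); next start ≥ 7 → (12,14); next start ≥ 14 → (20,21).
Selected 4 shows.

4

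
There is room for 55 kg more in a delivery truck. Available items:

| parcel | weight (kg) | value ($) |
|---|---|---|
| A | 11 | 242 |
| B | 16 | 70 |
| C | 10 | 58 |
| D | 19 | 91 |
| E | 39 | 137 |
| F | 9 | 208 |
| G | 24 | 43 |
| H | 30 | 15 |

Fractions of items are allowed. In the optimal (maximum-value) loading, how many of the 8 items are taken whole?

Greedy by value/weight ratio, highest first.
Ratios (sorted): F 23.11, A 22.00, C 5.80, D 4.79, B 4.38, E 3.51, G 1.79, H 0.50
take F (9 @ 208); take A (11 @ 242); take C (10 @ 58); take D (19 @ 91); take 6/16 of B → 26.25. Capacity used 55/55.
4 item(s) taken whole; one partial (take 6/16 of B).

4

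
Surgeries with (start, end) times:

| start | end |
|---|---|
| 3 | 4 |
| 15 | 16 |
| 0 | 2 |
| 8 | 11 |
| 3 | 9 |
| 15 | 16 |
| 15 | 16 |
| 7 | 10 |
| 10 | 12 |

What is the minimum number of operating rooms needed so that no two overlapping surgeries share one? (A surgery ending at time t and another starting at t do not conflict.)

3

Events (time:±→running): 0:+→1 2:-→0 3:+→1 3:+→2 4:-→1 7:+→2 8:+→3 … peak 3.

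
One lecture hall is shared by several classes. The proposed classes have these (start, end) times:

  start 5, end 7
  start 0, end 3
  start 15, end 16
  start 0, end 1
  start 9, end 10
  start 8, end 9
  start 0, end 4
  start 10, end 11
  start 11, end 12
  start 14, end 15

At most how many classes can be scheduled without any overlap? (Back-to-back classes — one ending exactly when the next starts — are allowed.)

8

Greedy by earliest finish: after sorting by end time, pick each interval compatible with the last pick.
By end time: (0,1), (0,3), (0,4), (5,7), (8,9), (9,10), (10,11), (11,12), (14,15), (15,16).
Pick (0,1); next start ≥ 1 → (5,7); next start ≥ 7 → (8,9); next start ≥ 9 → (9,10); next start ≥ 10 → (10,11); next start ≥ 11 → (11,12); next start ≥ 12 → (14,15); next start ≥ 15 → (15,16).
Selected 8 classes.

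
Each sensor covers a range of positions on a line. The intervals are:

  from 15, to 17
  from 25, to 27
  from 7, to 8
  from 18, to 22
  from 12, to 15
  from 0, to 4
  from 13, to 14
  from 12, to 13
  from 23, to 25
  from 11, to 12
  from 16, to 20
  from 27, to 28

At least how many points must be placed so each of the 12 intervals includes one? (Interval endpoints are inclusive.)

8

By right end: [0,4]  [7,8]  [11,12]  [12,13]  [13,14]  [12,15]  [15,17]  [16,20]  [18,22]  [23,25]  [25,27]  [27,28]
[0,4] uncovered → point at 4; [7,8] uncovered → point at 8; [11,12] uncovered → point at 12; [13,14] uncovered → point at 14; [15,17] uncovered → point at 17; [18,22] uncovered → point at 22; [23,25] uncovered → point at 25; [27,28] uncovered → point at 28.
Points: 4, 8, 12, 14, 17, 22, 25, 28 (8 total).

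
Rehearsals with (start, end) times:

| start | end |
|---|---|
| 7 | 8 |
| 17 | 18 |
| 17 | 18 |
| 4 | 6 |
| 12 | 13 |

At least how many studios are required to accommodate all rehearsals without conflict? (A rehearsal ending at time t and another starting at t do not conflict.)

2

Count concurrent intervals with a sweep; the peak is the room count.
starts: [4, 7, 12, 17, 17]
ends:   [6, 8, 13, 18, 18]
s4→1 e6→0 s7→1 e8→0 s12→1 e13→0 s17→1 s17→2  — peak 2.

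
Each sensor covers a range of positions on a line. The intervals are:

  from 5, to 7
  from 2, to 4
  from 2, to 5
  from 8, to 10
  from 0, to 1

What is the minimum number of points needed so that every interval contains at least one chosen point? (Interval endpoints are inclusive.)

Sorted: [0,1] [2,4] [2,5] [5,7] [8,10]
{[0,1]} hit by 1; {[2,4],[2,5]} hit by 4; {[5,7]} hit by 7; {[8,10]} hit by 10.
Points: 1, 4, 7, 10 (4 total).

4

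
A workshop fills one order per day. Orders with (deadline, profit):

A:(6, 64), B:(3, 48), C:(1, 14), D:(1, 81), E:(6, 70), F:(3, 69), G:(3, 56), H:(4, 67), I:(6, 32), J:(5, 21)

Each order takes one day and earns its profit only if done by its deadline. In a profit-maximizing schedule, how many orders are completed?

6

Sort by profit descending; place each in the latest free slot ≤ its deadline.
By profit: D(d1,81), E(d6,70), F(d3,69), H(d4,67), A(d6,64), G(d3,56), B(d3,48), I(d6,32), J(d5,21), C(d1,14)
D→slot 1; E→slot 6; F→slot 3; H→slot 4; A→slot 5; G→slot 2; B skipped; I skipped; J skipped; C skipped.
6 of 10 scheduled.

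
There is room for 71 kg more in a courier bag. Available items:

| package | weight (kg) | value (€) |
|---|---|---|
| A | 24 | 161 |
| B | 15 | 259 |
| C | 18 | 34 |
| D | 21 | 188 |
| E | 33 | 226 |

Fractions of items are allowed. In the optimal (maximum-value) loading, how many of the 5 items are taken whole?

Greedy by value/weight ratio, highest first.
Ratios (sorted): B 17.27, D 8.95, E 6.85, A 6.71, C 1.89
take B (15 @ 259); take D (21 @ 188); take E (33 @ 226); take 2/24 of A → 13.42. Capacity used 71/71.
3 item(s) taken whole; one partial (take 2/24 of A).

3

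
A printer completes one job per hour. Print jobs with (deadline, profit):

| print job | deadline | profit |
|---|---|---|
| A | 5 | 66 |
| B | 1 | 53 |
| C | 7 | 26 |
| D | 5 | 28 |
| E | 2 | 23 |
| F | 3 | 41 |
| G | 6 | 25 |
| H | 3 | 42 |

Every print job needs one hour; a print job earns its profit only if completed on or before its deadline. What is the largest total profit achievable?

Take jobs in profit order; each goes to the latest open slot no later than its deadline.
Profit order: A=66 B=53 H=42 F=41 D=28 C=26 G=25 E=23
Assign: A→slot 5, B→slot 1, H→slot 3, F→slot 2, D→slot 4, C→slot 7, G→slot 6, E skipped.
Slots: [1:B] [2:F] [3:H] [4:D] [5:A] [6:G] [7:C]
Profit = 53 + 41 + 42 + 28 + 66 + 25 + 26 = 281

281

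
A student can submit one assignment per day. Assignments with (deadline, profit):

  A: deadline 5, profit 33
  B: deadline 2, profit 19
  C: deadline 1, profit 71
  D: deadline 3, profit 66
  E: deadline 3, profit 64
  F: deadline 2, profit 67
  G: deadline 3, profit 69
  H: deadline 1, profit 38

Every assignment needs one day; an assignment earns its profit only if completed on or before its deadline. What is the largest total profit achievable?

240

Take jobs in profit order; each goes to the latest open slot no later than its deadline.
By profit: C(d1,71), G(d3,69), F(d2,67), D(d3,66), E(d3,64), H(d1,38), A(d5,33), B(d2,19)
C→slot 1; G→slot 3; F→slot 2; D skipped; E skipped; H skipped; A→slot 5; B skipped.
Profit = 71 + 67 + 69 + 33 = 240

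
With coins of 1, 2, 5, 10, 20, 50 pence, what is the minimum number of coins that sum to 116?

5

Greedy: take as many of the largest coin as possible, then repeat with the remainder.
116 = 2×50 + 1×10 + 1×5 + 1×1
Total coins = 2 + 1 + 1 + 1 = 5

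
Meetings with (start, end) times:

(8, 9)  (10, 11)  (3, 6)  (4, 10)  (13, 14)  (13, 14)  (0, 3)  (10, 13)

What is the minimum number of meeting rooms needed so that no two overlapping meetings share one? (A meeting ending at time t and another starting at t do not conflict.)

Events (time:±→running): 0:+→1 3:-→0 3:+→1 4:+→2 … peak 2.

2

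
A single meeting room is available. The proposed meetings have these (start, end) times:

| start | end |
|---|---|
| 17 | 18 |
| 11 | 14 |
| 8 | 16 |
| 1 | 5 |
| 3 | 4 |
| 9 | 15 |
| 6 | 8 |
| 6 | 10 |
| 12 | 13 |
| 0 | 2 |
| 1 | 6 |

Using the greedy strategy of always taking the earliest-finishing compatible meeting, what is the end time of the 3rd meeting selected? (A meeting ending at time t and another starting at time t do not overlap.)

Sort by end time and greedily take each interval whose start is ≥ the last chosen end.
Sorted by end: (0,2)  (3,4)  (1,5)  (1,6)  (6,8)  (6,10)  (12,13)  (11,14)  (9,15)  (8,16)  (17,18)
take (0,2); take (3,4); skip (1,6); take (6,8); take (12,13); skip (9,15); take (17,18).
Selected: (0,2) (3,4) (6,8) (12,13) (17,18)

8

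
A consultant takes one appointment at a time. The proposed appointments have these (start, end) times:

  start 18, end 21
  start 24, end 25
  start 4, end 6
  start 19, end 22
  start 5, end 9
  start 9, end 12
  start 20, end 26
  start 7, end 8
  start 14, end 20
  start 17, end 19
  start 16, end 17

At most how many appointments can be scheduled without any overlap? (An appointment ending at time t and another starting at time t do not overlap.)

Sort by end time and greedily take each interval whose start is ≥ the last chosen end.
Sorted by end: (4,6)  (7,8)  (5,9)  (9,12)  (16,17)  (17,19)  (14,20)  (18,21)  (19,22)  (24,25)  (20,26)
take (4,6); take (7,8); take (9,12); take (16,17); take (17,19); take (19,22); take (24,25).
Selected 7 appointments.

7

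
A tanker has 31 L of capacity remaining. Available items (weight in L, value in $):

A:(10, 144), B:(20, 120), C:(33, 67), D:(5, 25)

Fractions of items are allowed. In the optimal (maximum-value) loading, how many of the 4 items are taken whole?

Order: A (144/10=14.40) > B (120/20=6.00) > D (25/5=5.00) > C (67/33=2.03)
Fill: take A (10 @ 144) → take B (20 @ 120) → take 1/5 of D → 5.00; 31/31 used.
2 item(s) taken whole; one partial (take 1/5 of D).

2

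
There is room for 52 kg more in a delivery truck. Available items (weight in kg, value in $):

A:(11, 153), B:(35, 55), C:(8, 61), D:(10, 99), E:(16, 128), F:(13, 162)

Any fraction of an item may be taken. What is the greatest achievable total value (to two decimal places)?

557.25

Order: A (153/11=13.91) > F (162/13=12.46) > D (99/10=9.90) > E (128/16=8.00) > C (61/8=7.62) > B (55/35=1.57)
Fill: take A (11 @ 153) → take F (13 @ 162) → take D (10 @ 99) → take E (16 @ 128) → take 2/8 of C → 15.25; 52/52 used.
Total value = 557.25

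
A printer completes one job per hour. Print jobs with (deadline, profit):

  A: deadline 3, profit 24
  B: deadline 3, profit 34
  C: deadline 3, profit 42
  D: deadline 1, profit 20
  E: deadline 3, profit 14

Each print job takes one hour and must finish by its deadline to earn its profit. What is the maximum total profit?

Profit order: C=42 B=34 A=24 D=20 E=14
Assign: C→slot 3, B→slot 2, A→slot 1, D skipped, E skipped.
Slots: [1:A] [2:B] [3:C]
Profit = 24 + 34 + 42 = 100

100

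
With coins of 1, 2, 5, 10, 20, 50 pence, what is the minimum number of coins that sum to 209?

7

209 − 4×50→9 − 1×5→4 − 2×2→0
Total coins = 4 + 1 + 2 = 7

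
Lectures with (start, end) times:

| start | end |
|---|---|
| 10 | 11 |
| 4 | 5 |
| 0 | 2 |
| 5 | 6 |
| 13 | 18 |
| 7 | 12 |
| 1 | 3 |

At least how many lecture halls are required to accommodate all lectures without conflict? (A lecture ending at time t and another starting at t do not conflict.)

Events (time:±→running): 0:+→1 1:+→2 … peak 2.

2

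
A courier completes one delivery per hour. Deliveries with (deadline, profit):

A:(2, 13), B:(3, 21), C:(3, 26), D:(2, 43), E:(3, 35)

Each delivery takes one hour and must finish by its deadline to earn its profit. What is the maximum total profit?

104

By profit: D(d2,43), E(d3,35), C(d3,26), B(d3,21), A(d2,13)
D→slot 2; E→slot 3; C→slot 1; B skipped; A skipped.
Profit = 26 + 43 + 35 = 104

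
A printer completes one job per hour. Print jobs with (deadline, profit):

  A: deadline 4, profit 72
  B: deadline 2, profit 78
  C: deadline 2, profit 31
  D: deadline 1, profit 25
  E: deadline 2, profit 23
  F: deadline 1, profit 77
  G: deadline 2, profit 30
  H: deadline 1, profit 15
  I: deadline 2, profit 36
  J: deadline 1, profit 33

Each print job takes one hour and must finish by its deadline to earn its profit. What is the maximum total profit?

Profit order: B=78 F=77 A=72 I=36 J=33 C=31 G=30 D=25 E=23 H=15
Assign: B→slot 2, F→slot 1, A→slot 4, I skipped, J skipped, C skipped, G skipped, D skipped, E skipped, H skipped.
Slots: [1:F] [2:B] [4:A]
Profit = 77 + 78 + 72 = 227

227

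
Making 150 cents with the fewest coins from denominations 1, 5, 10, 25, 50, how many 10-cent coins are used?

0

150 − 3×50→0
Count of 10: 0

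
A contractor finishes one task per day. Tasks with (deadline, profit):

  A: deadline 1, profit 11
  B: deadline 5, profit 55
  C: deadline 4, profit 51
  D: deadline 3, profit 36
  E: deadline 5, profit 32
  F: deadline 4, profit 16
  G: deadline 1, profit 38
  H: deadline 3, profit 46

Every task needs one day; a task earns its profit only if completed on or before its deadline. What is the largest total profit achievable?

Take jobs in profit order; each goes to the latest open slot no later than its deadline.
Profit order: B=55 C=51 H=46 G=38 D=36 E=32 F=16 A=11
Assign: B→slot 5, C→slot 4, H→slot 3, G→slot 1, D→slot 2, E skipped, F skipped, A skipped.
Slots: [1:G] [2:D] [3:H] [4:C] [5:B]
Profit = 38 + 36 + 46 + 51 + 55 = 226

226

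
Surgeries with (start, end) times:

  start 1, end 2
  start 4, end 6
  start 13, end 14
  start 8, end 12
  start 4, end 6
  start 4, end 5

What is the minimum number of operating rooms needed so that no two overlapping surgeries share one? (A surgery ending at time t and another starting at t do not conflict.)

3

Events (time:±→running): 1:+→1 2:-→0 4:+→1 4:+→2 4:+→3 … peak 3.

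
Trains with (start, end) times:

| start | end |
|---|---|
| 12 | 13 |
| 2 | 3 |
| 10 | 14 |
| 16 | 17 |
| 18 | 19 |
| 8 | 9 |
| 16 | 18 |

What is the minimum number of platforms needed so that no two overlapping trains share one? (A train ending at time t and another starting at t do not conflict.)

2

Count concurrent intervals with a sweep; the peak is the room count.
Events (time:±→running): 2:+→1 3:-→0 8:+→1 9:-→0 10:+→1 12:+→2 … peak 2.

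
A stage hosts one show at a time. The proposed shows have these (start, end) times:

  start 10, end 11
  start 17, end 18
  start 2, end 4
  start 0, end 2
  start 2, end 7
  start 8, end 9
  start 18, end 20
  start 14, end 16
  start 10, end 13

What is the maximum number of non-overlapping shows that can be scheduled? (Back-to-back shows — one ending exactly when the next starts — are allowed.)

7

Greedy by earliest finish: after sorting by end time, pick each interval compatible with the last pick.
Sorted by end: (0,2)  (2,4)  (2,7)  (8,9)  (10,11)  (10,13)  (14,16)  (17,18)  (18,20)
take (0,2); take (2,4); take (8,9); take (10,11); take (14,16); take (17,18); take (18,20).
Selected 7 shows.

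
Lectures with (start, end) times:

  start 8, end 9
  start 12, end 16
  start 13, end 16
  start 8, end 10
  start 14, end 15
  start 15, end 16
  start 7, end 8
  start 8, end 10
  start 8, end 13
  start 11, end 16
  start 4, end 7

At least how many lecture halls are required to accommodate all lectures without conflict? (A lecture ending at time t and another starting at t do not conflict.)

Events (time:±→running): 4:+→1 7:-→0 7:+→1 8:-→0 8:+→1 8:+→2 8:+→3 8:+→4 … peak 4.

4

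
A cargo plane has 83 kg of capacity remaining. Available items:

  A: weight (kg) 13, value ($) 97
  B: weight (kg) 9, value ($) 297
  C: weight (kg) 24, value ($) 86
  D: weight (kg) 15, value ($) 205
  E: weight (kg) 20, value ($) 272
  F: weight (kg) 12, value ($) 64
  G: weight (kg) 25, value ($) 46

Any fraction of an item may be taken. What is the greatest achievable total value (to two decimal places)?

985.17

Greedy by value/weight ratio, highest first.
Order: B (297/9=33.00) > D (205/15=13.67) > E (272/20=13.60) > A (97/13=7.46) > F (64/12=5.33) > C (86/24=3.58) > G (46/25=1.84)
Fill: take B (9 @ 297) → take D (15 @ 205) → take E (20 @ 272) → take A (13 @ 97) → take F (12 @ 64) → take 14/24 of C → 50.17; 83/83 used.
Total value = 985.17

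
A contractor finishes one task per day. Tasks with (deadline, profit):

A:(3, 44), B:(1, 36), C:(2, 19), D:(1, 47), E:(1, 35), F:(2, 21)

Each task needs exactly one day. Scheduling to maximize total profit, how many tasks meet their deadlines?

Sort by profit descending; place each in the latest free slot ≤ its deadline.
Profit order: D=47 A=44 B=36 E=35 F=21 C=19
Assign: D→slot 1, A→slot 3, B skipped, E skipped, F→slot 2, C skipped.
Slots: [1:D] [2:F] [3:A]
3 of 6 scheduled.

3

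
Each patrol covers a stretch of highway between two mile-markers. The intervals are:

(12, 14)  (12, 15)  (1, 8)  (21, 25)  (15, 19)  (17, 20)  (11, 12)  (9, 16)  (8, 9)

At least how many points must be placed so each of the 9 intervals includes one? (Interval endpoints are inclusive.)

Process intervals by earliest right end; each time one isn't hit yet, stab at its right endpoint.
Sorted: [1,8] [8,9] [11,12] [12,14] [12,15] [9,16] [15,19] [17,20] [21,25]
{[1,8],[8,9]} hit by 8; {[11,12],[12,14],[12,15],[9,16]} hit by 12; {[15,19],[17,20]} hit by 19; {[21,25]} hit by 25.
Points: 8, 12, 19, 25 (4 total).

4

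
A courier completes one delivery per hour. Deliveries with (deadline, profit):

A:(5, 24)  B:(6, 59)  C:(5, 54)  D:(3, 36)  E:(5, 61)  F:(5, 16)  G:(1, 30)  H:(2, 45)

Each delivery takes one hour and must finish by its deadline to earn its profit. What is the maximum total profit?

285

By profit: E(d5,61), B(d6,59), C(d5,54), H(d2,45), D(d3,36), G(d1,30), A(d5,24), F(d5,16)
E→slot 5; B→slot 6; C→slot 4; H→slot 2; D→slot 3; G→slot 1; A skipped; F skipped.
Profit = 30 + 45 + 36 + 54 + 61 + 59 = 285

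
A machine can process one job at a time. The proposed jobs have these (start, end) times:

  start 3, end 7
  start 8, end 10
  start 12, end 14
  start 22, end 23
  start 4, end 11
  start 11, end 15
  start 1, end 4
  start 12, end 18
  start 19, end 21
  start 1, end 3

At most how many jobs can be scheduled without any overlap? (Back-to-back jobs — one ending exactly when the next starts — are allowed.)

By end time: (1,3), (1,4), (3,7), (8,10), (4,11), (12,14), (11,15), (12,18), (19,21), (22,23).
Pick (1,3); next start ≥ 3 → (3,7); next start ≥ 7 → (8,10); next start ≥ 10 → (12,14); next start ≥ 14 → (19,21); next start ≥ 21 → (22,23).
Selected 6 jobs.

6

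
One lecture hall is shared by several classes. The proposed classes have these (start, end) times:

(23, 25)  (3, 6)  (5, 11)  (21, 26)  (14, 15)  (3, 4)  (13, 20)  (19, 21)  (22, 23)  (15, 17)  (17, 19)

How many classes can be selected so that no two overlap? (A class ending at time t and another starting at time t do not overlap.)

Greedy by earliest finish: after sorting by end time, pick each interval compatible with the last pick.
Sorted by end: (3,4)  (3,6)  (5,11)  (14,15)  (15,17)  (17,19)  (13,20)  (19,21)  (22,23)  (23,25)  (21,26)
take (3,4); take (5,11); take (14,15); take (15,17); take (17,19); take (19,21); take (22,23); take (23,25).
Selected 8 classes.

8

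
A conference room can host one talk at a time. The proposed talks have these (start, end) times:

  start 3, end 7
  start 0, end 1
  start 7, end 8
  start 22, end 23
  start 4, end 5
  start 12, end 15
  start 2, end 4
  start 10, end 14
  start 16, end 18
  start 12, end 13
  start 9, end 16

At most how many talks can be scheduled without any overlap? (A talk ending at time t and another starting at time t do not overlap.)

7

Greedy by earliest finish: after sorting by end time, pick each interval compatible with the last pick.
By end time: (0,1), (2,4), (4,5), (3,7), (7,8), (12,13), (10,14), (12,15), (9,16), (16,18), (22,23).
Pick (0,1); next start ≥ 1 → (2,4); next start ≥ 4 → (4,5); next start ≥ 5 → (7,8); next start ≥ 8 → (12,13); next start ≥ 13 → (16,18); next start ≥ 18 → (22,23).
Selected 7 talks.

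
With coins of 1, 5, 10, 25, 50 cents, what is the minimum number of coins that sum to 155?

Greedy: take as many of the largest coin as possible, then repeat with the remainder.
155 = 3×50 + 1×5
Total coins = 3 + 1 = 4

4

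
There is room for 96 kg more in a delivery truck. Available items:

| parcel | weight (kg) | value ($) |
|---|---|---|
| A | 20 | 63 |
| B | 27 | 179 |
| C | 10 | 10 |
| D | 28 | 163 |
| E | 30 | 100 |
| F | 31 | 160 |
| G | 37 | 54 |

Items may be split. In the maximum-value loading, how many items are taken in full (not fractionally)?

3

Sort by value per unit weight and fill in that order.
Ratios (sorted): B 6.63, D 5.82, F 5.16, E 3.33, A 3.15, G 1.46, C 1.00
take B (27 @ 179); take D (28 @ 163); take F (31 @ 160); take 10/30 of E → 33.33. Capacity used 96/96.
3 item(s) taken whole; one partial (take 10/30 of E).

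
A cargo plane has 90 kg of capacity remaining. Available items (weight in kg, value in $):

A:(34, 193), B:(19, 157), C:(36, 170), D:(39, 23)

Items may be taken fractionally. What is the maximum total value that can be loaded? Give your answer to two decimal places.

Greedy by value/weight ratio, highest first.
Ratios (sorted): B 8.26, A 5.68, C 4.72, D 0.59
take B (19 @ 157); take A (34 @ 193); take C (36 @ 170); take 1/39 of D → 0.59. Capacity used 90/90.
Total value = 520.59

520.59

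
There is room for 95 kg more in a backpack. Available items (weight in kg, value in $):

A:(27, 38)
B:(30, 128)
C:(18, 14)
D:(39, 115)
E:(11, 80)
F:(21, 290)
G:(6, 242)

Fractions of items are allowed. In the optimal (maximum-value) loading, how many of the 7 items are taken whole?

Greedy by value/weight ratio, highest first.
Ratios (sorted): G 40.33, F 13.81, E 7.27, B 4.27, D 2.95, A 1.41, C 0.78
take G (6 @ 242); take F (21 @ 290); take E (11 @ 80); take B (30 @ 128); take 27/39 of D → 79.62. Capacity used 95/95.
4 item(s) taken whole; one partial (take 27/39 of D).

4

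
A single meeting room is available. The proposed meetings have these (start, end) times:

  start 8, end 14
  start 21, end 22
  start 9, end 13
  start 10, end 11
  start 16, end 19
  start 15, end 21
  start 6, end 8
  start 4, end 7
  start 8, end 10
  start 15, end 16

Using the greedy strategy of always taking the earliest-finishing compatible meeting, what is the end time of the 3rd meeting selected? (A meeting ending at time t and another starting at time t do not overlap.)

By end time: (4,7), (6,8), (8,10), (10,11), (9,13), (8,14), (15,16), (16,19), (15,21), (21,22).
Pick (4,7); next start ≥ 7 → (8,10); next start ≥ 10 → (10,11); next start ≥ 11 → (15,16); next start ≥ 16 → (16,19); next start ≥ 19 → (21,22).
Selected: (4,7) (8,10) (10,11) (15,16) (16,19) (21,22)

11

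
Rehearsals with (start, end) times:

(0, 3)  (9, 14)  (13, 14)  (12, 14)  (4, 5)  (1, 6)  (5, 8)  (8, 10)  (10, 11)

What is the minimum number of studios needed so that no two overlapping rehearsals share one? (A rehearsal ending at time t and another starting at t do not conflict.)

starts: [0, 1, 4, 5, 8, 9, 10, 12, 13]
ends:   [3, 5, 6, 8, 10, 11, 14, 14, 14]
s0→1 s1→2 e3→1 s4→2 e5→1 s5→2 e6→1 e8→0 s8→1 s9→2 e10→1 s10→2 e11→1 s12→2 s13→3  — peak 3.

3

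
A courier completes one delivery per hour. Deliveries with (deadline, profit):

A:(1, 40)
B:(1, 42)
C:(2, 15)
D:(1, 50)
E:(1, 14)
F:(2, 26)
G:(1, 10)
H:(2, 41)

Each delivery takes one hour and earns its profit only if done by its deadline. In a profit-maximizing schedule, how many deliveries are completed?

By profit: D(d1,50), B(d1,42), H(d2,41), A(d1,40), F(d2,26), C(d2,15), E(d1,14), G(d1,10)
D→slot 1; B skipped; H→slot 2; A skipped; F skipped; C skipped; E skipped; G skipped.
2 of 8 scheduled.

2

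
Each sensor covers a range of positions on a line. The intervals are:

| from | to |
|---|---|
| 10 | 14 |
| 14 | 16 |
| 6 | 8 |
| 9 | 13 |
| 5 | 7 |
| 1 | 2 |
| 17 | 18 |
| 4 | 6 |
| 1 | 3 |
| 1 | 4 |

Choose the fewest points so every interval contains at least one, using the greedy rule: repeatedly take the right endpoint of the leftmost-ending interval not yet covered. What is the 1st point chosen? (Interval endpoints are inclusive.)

2

Process intervals by earliest right end; each time one isn't hit yet, stab at its right endpoint.
By right end: [1,2]  [1,3]  [1,4]  [4,6]  [5,7]  [6,8]  [9,13]  [10,14]  [14,16]  [17,18]
[1,2] uncovered → point at 2; [4,6] uncovered → point at 6; [9,13] uncovered → point at 13; [14,16] uncovered → point at 16; [17,18] uncovered → point at 18.
Points: 2, 6, 13, 16, 18 (5 total).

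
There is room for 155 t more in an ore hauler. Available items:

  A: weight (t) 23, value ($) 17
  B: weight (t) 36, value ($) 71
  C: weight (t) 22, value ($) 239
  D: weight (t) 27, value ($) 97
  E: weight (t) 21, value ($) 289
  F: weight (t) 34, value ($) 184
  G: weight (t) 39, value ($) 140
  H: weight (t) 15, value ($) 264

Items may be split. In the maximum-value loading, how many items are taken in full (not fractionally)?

5

Ratios (sorted): H 17.60, E 13.76, C 10.86, F 5.41, D 3.59, G 3.59, B 1.97, A 0.74
take H (15 @ 264); take E (21 @ 289); take C (22 @ 239); take F (34 @ 184); take D (27 @ 97); take 36/39 of G → 129.23. Capacity used 155/155.
5 item(s) taken whole; one partial (take 36/39 of G).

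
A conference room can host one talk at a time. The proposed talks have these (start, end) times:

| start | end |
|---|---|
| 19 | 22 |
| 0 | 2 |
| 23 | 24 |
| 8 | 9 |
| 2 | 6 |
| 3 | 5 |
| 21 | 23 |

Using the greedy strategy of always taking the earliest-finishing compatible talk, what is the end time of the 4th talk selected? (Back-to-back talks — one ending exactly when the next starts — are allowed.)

22

Greedy by earliest finish: after sorting by end time, pick each interval compatible with the last pick.
By end time: (0,2), (3,5), (2,6), (8,9), (19,22), (21,23), (23,24).
Pick (0,2); next start ≥ 2 → (3,5); next start ≥ 5 → (8,9); next start ≥ 9 → (19,22); next start ≥ 22 → (23,24).
Selected: (0,2) (3,5) (8,9) (19,22) (23,24)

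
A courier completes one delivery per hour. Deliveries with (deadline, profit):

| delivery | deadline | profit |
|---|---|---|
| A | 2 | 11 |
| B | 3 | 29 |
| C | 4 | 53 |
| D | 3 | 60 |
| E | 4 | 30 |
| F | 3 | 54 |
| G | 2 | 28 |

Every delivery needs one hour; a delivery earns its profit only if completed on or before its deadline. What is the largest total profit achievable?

Profit order: D=60 F=54 C=53 E=30 B=29 G=28 A=11
Assign: D→slot 3, F→slot 2, C→slot 4, E→slot 1, B skipped, G skipped, A skipped.
Slots: [1:E] [2:F] [3:D] [4:C]
Profit = 30 + 54 + 60 + 53 = 197

197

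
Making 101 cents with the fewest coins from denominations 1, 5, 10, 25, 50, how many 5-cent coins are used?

Use the largest denomination that fits, subtract, and repeat.
101 = 2×50 + 1×1
Count of 5: 0

0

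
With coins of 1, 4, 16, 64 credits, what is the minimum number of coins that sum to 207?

9

207 = 3×64 + 3×4 + 3×1
Total coins = 3 + 3 + 3 = 9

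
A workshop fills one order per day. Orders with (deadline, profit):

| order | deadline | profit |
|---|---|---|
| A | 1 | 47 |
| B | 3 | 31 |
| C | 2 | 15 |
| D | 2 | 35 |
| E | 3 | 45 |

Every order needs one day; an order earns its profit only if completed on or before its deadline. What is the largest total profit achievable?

127

By profit: A(d1,47), E(d3,45), D(d2,35), B(d3,31), C(d2,15)
A→slot 1; E→slot 3; D→slot 2; B skipped; C skipped.
Profit = 47 + 35 + 45 = 127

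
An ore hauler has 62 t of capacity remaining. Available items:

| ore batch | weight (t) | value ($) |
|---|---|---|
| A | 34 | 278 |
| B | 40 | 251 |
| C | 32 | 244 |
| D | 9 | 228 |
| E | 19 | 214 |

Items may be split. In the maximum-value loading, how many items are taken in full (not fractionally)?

3

Ratios (sorted): D 25.33, E 11.26, A 8.18, C 7.62, B 6.28
take D (9 @ 228); take E (19 @ 214); take A (34 @ 278). Capacity used 62/62.
3 item(s) taken whole.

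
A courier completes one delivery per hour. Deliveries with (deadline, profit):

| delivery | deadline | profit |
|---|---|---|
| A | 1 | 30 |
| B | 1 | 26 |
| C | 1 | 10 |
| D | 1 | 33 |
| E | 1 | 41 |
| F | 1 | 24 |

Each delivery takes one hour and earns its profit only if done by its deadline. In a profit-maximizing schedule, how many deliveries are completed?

By profit: E(d1,41), D(d1,33), A(d1,30), B(d1,26), F(d1,24), C(d1,10)
E→slot 1; D skipped; A skipped; B skipped; F skipped; C skipped.
1 of 6 scheduled.

1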